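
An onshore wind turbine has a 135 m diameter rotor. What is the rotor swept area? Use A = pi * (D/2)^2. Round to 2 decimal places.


Compute the rotor radius:
  r = D / 2 = 135 / 2 = 67.5 m
Calculate swept area:
  A = pi * r^2 = pi * 67.5^2
  A = 14313.88 m^2

14313.88


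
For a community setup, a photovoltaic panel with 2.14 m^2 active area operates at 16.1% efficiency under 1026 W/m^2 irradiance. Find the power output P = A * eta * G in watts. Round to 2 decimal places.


Use the solar power formula P = A * eta * G.
Given: A = 2.14 m^2, eta = 0.161, G = 1026 W/m^2
P = 2.14 * 0.161 * 1026
P = 353.50 W

353.50


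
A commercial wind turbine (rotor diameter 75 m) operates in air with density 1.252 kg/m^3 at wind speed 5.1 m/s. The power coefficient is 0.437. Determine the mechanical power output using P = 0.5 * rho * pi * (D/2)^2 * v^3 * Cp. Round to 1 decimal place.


Step 1 -- Compute swept area:
  A = pi * (D/2)^2 = pi * (75/2)^2 = 4417.86 m^2
Step 2 -- Apply wind power equation:
  P = 0.5 * rho * A * v^3 * Cp
  v^3 = 5.1^3 = 132.651
  P = 0.5 * 1.252 * 4417.86 * 132.651 * 0.437
  P = 160316.7 W

160316.7


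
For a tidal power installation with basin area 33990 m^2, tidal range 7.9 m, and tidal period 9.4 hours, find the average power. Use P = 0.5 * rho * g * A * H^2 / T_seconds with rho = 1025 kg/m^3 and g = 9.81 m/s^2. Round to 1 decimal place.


Convert period to seconds: T = 9.4 * 3600 = 33840.0 s
H^2 = 7.9^2 = 62.41
P = 0.5 * rho * g * A * H^2 / T
P = 0.5 * 1025 * 9.81 * 33990 * 62.41 / 33840.0
P = 315164.9 W

315164.9


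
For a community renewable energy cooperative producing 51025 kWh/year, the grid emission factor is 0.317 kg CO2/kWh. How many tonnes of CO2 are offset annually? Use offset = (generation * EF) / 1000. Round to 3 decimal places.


CO2 offset in kg = generation * emission_factor
CO2 offset = 51025 * 0.317 = 16174.93 kg
Convert to tonnes:
  CO2 offset = 16174.93 / 1000 = 16.175 tonnes

16.175


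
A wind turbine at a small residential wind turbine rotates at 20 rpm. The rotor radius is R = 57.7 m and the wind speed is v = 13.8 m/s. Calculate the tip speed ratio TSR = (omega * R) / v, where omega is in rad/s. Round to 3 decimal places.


Convert rotational speed to rad/s:
  omega = 20 * 2 * pi / 60 = 2.0944 rad/s
Compute tip speed:
  v_tip = omega * R = 2.0944 * 57.7 = 120.847 m/s
Tip speed ratio:
  TSR = v_tip / v_wind = 120.847 / 13.8 = 8.757

8.757


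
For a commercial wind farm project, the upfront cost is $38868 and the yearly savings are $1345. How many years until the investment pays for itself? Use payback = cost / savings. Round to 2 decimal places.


Simple payback period = initial cost / annual savings
Payback = 38868 / 1345
Payback = 28.90 years

28.90


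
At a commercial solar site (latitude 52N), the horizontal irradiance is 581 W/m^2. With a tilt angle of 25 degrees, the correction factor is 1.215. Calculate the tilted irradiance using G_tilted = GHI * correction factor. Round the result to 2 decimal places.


Identify the given values:
  GHI = 581 W/m^2, tilt correction factor = 1.215
Apply the formula G_tilted = GHI * factor:
  G_tilted = 581 * 1.215
  G_tilted = 705.92 W/m^2

705.92


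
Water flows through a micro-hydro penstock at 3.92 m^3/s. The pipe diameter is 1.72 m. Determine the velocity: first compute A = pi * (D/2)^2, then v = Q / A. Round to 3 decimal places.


Compute pipe cross-sectional area:
  A = pi * (D/2)^2 = pi * (1.72/2)^2 = 2.3235 m^2
Calculate velocity:
  v = Q / A = 3.92 / 2.3235
  v = 1.687 m/s

1.687


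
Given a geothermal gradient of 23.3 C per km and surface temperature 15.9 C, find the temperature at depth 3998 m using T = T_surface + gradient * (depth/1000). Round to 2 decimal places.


Convert depth to km: 3998 / 1000 = 3.998 km
Temperature increase = gradient * depth_km = 23.3 * 3.998 = 93.15 C
Temperature at depth = T_surface + delta_T = 15.9 + 93.15
T = 109.05 C

109.05


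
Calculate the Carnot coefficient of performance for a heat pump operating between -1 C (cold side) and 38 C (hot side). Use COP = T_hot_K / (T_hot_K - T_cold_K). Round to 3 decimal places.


Convert to Kelvin:
  T_hot = 38 + 273.15 = 311.15 K
  T_cold = -1 + 273.15 = 272.15 K
Apply Carnot COP formula:
  COP = T_hot_K / (T_hot_K - T_cold_K) = 311.15 / 39.0
  COP = 7.978

7.978


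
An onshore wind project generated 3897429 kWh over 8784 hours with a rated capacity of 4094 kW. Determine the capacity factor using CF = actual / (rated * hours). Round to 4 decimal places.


Capacity factor = actual output / maximum possible output
Maximum possible = rated * hours = 4094 * 8784 = 35961696 kWh
CF = 3897429 / 35961696
CF = 0.1084

0.1084


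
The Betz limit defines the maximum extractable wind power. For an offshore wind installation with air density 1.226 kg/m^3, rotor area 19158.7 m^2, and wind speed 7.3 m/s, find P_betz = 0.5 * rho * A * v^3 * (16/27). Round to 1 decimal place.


The Betz coefficient Cp_max = 16/27 = 0.5926
v^3 = 7.3^3 = 389.017
P_betz = 0.5 * rho * A * v^3 * Cp_max
P_betz = 0.5 * 1.226 * 19158.7 * 389.017 * 0.5926
P_betz = 2707393.1 W

2707393.1


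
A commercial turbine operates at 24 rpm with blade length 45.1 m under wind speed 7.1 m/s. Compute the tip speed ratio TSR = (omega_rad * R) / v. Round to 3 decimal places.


Convert rotational speed to rad/s:
  omega = 24 * 2 * pi / 60 = 2.5133 rad/s
Compute tip speed:
  v_tip = omega * R = 2.5133 * 45.1 = 113.349 m/s
Tip speed ratio:
  TSR = v_tip / v_wind = 113.349 / 7.1 = 15.965

15.965


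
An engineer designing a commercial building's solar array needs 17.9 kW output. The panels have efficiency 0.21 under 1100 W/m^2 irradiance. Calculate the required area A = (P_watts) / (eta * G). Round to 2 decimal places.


Convert target power to watts: P = 17.9 * 1000 = 17900.0 W
Compute denominator: eta * G = 0.21 * 1100 = 231.0
Required area A = P / (eta * G) = 17900.0 / 231.0
A = 77.49 m^2

77.49


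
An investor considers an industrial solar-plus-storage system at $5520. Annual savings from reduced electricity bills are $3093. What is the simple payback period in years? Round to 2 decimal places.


Simple payback period = initial cost / annual savings
Payback = 5520 / 3093
Payback = 1.78 years

1.78


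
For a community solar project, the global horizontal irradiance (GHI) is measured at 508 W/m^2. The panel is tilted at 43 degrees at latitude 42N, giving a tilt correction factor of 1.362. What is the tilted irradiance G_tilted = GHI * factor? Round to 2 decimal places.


Identify the given values:
  GHI = 508 W/m^2, tilt correction factor = 1.362
Apply the formula G_tilted = GHI * factor:
  G_tilted = 508 * 1.362
  G_tilted = 691.90 W/m^2

691.90


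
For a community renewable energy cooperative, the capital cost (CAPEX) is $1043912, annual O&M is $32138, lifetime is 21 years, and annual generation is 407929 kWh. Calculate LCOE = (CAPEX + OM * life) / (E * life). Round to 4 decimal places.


Total cost = CAPEX + OM * lifetime = 1043912 + 32138 * 21 = 1043912 + 674898 = 1718810
Total generation = annual * lifetime = 407929 * 21 = 8566509 kWh
LCOE = 1718810 / 8566509
LCOE = 0.2006 $/kWh

0.2006


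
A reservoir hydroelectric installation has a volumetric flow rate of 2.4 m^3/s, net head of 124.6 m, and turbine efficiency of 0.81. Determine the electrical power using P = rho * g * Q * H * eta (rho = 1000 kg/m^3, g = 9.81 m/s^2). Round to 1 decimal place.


Apply the hydropower formula P = rho * g * Q * H * eta
rho * g = 1000 * 9.81 = 9810.0
P = 9810.0 * 2.4 * 124.6 * 0.81
P = 2376201.7 W

2376201.7


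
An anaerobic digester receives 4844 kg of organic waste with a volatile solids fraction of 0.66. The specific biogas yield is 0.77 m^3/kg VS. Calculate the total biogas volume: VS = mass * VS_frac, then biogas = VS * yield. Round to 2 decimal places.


Compute volatile solids:
  VS = mass * VS_fraction = 4844 * 0.66 = 3197.04 kg
Calculate biogas volume:
  Biogas = VS * specific_yield = 3197.04 * 0.77
  Biogas = 2461.72 m^3

2461.72


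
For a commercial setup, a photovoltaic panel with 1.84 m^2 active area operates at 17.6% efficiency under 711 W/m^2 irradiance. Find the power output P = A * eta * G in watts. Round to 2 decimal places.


Use the solar power formula P = A * eta * G.
Given: A = 1.84 m^2, eta = 0.176, G = 711 W/m^2
P = 1.84 * 0.176 * 711
P = 230.25 W

230.25


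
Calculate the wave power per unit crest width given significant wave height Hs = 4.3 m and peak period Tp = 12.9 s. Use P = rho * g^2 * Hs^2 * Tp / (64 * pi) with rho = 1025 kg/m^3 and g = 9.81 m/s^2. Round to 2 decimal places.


Apply wave power formula:
  g^2 = 9.81^2 = 96.2361
  Hs^2 = 4.3^2 = 18.49
  Numerator = rho * g^2 * Hs^2 * Tp = 1025 * 96.2361 * 18.49 * 12.9 = 23528189.08
  Denominator = 64 * pi = 201.0619
  P = 23528189.08 / 201.0619 = 117019.61 W/m

117019.61


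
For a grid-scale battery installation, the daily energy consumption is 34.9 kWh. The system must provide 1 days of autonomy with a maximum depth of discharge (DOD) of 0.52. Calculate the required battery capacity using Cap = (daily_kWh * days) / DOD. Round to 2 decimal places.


Total energy needed = daily * days = 34.9 * 1 = 34.9 kWh
Account for depth of discharge:
  Cap = total_energy / DOD = 34.9 / 0.52
  Cap = 67.12 kWh

67.12


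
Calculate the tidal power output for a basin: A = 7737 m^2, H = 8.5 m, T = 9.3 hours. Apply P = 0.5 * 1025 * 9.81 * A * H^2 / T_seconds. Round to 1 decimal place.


Convert period to seconds: T = 9.3 * 3600 = 33480.0 s
H^2 = 8.5^2 = 72.25
P = 0.5 * rho * g * A * H^2 / T
P = 0.5 * 1025 * 9.81 * 7737 * 72.25 / 33480.0
P = 83943.7 W

83943.7


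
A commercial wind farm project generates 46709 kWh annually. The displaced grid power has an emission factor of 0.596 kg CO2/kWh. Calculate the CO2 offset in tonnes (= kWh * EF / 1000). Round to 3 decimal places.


CO2 offset in kg = generation * emission_factor
CO2 offset = 46709 * 0.596 = 27838.56 kg
Convert to tonnes:
  CO2 offset = 27838.56 / 1000 = 27.839 tonnes

27.839


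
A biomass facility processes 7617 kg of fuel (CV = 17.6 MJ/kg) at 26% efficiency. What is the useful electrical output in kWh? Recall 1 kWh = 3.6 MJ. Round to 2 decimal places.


Total energy = mass * CV = 7617 * 17.6 = 134059.2 MJ
Useful energy = total * eta = 134059.2 * 0.26 = 34855.39 MJ
Convert to kWh: 34855.39 / 3.6
Useful energy = 9682.05 kWh

9682.05


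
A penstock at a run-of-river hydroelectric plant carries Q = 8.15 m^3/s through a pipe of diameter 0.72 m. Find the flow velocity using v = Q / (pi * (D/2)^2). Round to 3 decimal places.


Compute pipe cross-sectional area:
  A = pi * (D/2)^2 = pi * (0.72/2)^2 = 0.4072 m^2
Calculate velocity:
  v = Q / A = 8.15 / 0.4072
  v = 20.017 m/s

20.017


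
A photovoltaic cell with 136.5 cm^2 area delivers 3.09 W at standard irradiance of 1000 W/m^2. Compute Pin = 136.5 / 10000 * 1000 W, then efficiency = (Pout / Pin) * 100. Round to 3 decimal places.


First compute the input power:
  Pin = area_cm2 / 10000 * G = 136.5 / 10000 * 1000 = 13.65 W
Then compute efficiency:
  Efficiency = (Pout / Pin) * 100 = (3.09 / 13.65) * 100
  Efficiency = 22.637%

22.637


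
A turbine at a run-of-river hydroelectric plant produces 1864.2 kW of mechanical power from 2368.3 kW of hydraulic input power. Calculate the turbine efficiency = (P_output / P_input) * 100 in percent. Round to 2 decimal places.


Turbine efficiency = (output power / input power) * 100
eta = (1864.2 / 2368.3) * 100
eta = 78.71%

78.71


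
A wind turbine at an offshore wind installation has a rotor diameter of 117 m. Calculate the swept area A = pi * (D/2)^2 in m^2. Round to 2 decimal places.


Compute the rotor radius:
  r = D / 2 = 117 / 2 = 58.5 m
Calculate swept area:
  A = pi * r^2 = pi * 58.5^2
  A = 10751.32 m^2

10751.32


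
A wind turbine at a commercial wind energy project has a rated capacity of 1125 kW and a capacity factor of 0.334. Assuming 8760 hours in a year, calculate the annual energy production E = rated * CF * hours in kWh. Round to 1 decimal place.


Annual energy = rated_kW * capacity_factor * hours_per_year
Given: P_rated = 1125 kW, CF = 0.334, hours = 8760
E = 1125 * 0.334 * 8760
E = 3291570.0 kWh

3291570.0


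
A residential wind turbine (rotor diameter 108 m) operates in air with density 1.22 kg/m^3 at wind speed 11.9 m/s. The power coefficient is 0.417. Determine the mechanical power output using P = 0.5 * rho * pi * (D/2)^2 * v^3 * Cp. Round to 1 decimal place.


Step 1 -- Compute swept area:
  A = pi * (D/2)^2 = pi * (108/2)^2 = 9160.88 m^2
Step 2 -- Apply wind power equation:
  P = 0.5 * rho * A * v^3 * Cp
  v^3 = 11.9^3 = 1685.159
  P = 0.5 * 1.22 * 9160.88 * 1685.159 * 0.417
  P = 3926848.7 W

3926848.7


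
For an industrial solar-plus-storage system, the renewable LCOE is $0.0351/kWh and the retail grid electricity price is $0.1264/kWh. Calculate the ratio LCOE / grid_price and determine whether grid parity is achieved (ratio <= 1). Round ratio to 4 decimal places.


Compare LCOE to grid price:
  LCOE = $0.0351/kWh, Grid price = $0.1264/kWh
  Ratio = LCOE / grid_price = 0.0351 / 0.1264 = 0.2777
  Grid parity achieved (ratio <= 1)? yes

0.2777


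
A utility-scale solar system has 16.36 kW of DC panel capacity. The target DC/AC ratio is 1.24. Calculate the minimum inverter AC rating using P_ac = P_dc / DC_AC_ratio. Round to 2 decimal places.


The inverter AC capacity is determined by the DC/AC ratio.
Given: P_dc = 16.36 kW, DC/AC ratio = 1.24
P_ac = P_dc / ratio = 16.36 / 1.24
P_ac = 13.19 kW

13.19


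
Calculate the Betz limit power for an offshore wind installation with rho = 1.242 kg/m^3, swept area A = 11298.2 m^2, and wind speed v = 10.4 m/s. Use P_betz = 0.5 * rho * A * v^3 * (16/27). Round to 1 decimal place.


The Betz coefficient Cp_max = 16/27 = 0.5926
v^3 = 10.4^3 = 1124.864
P_betz = 0.5 * rho * A * v^3 * Cp_max
P_betz = 0.5 * 1.242 * 11298.2 * 1124.864 * 0.5926
P_betz = 4676889.3 W

4676889.3


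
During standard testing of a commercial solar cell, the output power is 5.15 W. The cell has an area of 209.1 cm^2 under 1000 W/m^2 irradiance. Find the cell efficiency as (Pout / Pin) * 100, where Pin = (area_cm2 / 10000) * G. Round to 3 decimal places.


First compute the input power:
  Pin = area_cm2 / 10000 * G = 209.1 / 10000 * 1000 = 20.91 W
Then compute efficiency:
  Efficiency = (Pout / Pin) * 100 = (5.15 / 20.91) * 100
  Efficiency = 24.629%

24.629


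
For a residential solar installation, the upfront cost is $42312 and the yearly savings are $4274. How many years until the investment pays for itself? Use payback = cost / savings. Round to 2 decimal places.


Simple payback period = initial cost / annual savings
Payback = 42312 / 4274
Payback = 9.90 years

9.90


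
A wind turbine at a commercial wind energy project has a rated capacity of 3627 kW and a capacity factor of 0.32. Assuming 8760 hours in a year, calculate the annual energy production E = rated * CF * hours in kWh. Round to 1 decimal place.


Annual energy = rated_kW * capacity_factor * hours_per_year
Given: P_rated = 3627 kW, CF = 0.32, hours = 8760
E = 3627 * 0.32 * 8760
E = 10167206.4 kWh

10167206.4


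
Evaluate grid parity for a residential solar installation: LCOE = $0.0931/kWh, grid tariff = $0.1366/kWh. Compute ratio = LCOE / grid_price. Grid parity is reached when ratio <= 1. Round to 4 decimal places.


Compare LCOE to grid price:
  LCOE = $0.0931/kWh, Grid price = $0.1366/kWh
  Ratio = LCOE / grid_price = 0.0931 / 0.1366 = 0.6816
  Grid parity achieved (ratio <= 1)? yes

0.6816


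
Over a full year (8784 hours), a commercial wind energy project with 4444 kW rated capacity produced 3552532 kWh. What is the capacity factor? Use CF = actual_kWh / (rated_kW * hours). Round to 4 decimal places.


Capacity factor = actual output / maximum possible output
Maximum possible = rated * hours = 4444 * 8784 = 39036096 kWh
CF = 3552532 / 39036096
CF = 0.0910

0.0910


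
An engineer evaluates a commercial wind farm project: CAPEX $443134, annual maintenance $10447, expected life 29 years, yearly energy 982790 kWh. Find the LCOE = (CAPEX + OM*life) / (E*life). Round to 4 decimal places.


Total cost = CAPEX + OM * lifetime = 443134 + 10447 * 29 = 443134 + 302963 = 746097
Total generation = annual * lifetime = 982790 * 29 = 28500910 kWh
LCOE = 746097 / 28500910
LCOE = 0.0262 $/kWh

0.0262


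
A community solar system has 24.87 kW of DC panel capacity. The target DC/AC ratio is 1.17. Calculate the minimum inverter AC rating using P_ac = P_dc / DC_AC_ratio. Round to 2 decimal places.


The inverter AC capacity is determined by the DC/AC ratio.
Given: P_dc = 24.87 kW, DC/AC ratio = 1.17
P_ac = P_dc / ratio = 24.87 / 1.17
P_ac = 21.26 kW

21.26


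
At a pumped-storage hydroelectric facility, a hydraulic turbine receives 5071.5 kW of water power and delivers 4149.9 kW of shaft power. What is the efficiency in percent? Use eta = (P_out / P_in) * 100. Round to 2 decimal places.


Turbine efficiency = (output power / input power) * 100
eta = (4149.9 / 5071.5) * 100
eta = 81.83%

81.83


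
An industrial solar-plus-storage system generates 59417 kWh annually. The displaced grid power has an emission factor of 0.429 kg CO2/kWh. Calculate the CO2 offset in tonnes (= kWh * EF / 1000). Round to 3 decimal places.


CO2 offset in kg = generation * emission_factor
CO2 offset = 59417 * 0.429 = 25489.89 kg
Convert to tonnes:
  CO2 offset = 25489.89 / 1000 = 25.490 tonnes

25.490


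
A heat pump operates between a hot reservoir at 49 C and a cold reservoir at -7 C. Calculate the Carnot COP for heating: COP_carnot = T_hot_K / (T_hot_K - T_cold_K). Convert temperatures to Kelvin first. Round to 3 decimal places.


Convert to Kelvin:
  T_hot = 49 + 273.15 = 322.15 K
  T_cold = -7 + 273.15 = 266.15 K
Apply Carnot COP formula:
  COP = T_hot_K / (T_hot_K - T_cold_K) = 322.15 / 56.0
  COP = 5.753

5.753


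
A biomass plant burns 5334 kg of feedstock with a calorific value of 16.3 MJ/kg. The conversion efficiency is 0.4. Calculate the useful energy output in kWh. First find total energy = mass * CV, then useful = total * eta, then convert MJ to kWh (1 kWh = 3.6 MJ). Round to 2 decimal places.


Total energy = mass * CV = 5334 * 16.3 = 86944.2 MJ
Useful energy = total * eta = 86944.2 * 0.4 = 34777.68 MJ
Convert to kWh: 34777.68 / 3.6
Useful energy = 9660.47 kWh

9660.47


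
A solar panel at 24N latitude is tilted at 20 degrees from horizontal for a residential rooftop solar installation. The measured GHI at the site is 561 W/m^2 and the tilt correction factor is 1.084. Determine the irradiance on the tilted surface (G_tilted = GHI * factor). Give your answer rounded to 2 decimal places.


Identify the given values:
  GHI = 561 W/m^2, tilt correction factor = 1.084
Apply the formula G_tilted = GHI * factor:
  G_tilted = 561 * 1.084
  G_tilted = 608.12 W/m^2

608.12


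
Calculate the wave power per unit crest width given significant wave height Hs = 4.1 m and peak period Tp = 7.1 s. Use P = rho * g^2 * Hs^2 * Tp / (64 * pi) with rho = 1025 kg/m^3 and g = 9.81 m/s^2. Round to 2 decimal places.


Apply wave power formula:
  g^2 = 9.81^2 = 96.2361
  Hs^2 = 4.1^2 = 16.81
  Numerator = rho * g^2 * Hs^2 * Tp = 1025 * 96.2361 * 16.81 * 7.1 = 11773021.64
  Denominator = 64 * pi = 201.0619
  P = 11773021.64 / 201.0619 = 58554.21 W/m

58554.21


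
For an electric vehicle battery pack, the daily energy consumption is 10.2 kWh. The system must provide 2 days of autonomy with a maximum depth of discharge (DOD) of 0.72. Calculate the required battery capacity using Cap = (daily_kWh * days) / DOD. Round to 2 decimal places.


Total energy needed = daily * days = 10.2 * 2 = 20.4 kWh
Account for depth of discharge:
  Cap = total_energy / DOD = 20.4 / 0.72
  Cap = 28.33 kWh

28.33


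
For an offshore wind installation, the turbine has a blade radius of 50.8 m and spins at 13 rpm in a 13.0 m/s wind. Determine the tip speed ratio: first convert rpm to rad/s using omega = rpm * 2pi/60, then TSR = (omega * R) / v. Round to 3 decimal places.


Convert rotational speed to rad/s:
  omega = 13 * 2 * pi / 60 = 1.3614 rad/s
Compute tip speed:
  v_tip = omega * R = 1.3614 * 50.8 = 69.157 m/s
Tip speed ratio:
  TSR = v_tip / v_wind = 69.157 / 13.0 = 5.320

5.320


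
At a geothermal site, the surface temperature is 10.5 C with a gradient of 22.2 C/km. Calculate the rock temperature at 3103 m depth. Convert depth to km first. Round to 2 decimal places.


Convert depth to km: 3103 / 1000 = 3.103 km
Temperature increase = gradient * depth_km = 22.2 * 3.103 = 68.89 C
Temperature at depth = T_surface + delta_T = 10.5 + 68.89
T = 79.39 C

79.39


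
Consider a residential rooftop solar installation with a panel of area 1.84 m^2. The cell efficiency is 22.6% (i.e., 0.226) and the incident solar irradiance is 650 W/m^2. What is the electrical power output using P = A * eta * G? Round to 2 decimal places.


Use the solar power formula P = A * eta * G.
Given: A = 1.84 m^2, eta = 0.226, G = 650 W/m^2
P = 1.84 * 0.226 * 650
P = 270.30 W

270.30


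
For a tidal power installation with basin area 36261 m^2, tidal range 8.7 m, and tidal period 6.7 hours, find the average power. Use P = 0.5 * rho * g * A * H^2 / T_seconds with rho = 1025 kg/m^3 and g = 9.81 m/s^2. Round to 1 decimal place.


Convert period to seconds: T = 6.7 * 3600 = 24120.0 s
H^2 = 8.7^2 = 75.69
P = 0.5 * rho * g * A * H^2 / T
P = 0.5 * 1025 * 9.81 * 36261 * 75.69 / 24120.0
P = 572089.3 W

572089.3


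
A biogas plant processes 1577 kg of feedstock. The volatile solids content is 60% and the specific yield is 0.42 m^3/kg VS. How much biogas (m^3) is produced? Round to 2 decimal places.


Compute volatile solids:
  VS = mass * VS_fraction = 1577 * 0.6 = 946.2 kg
Calculate biogas volume:
  Biogas = VS * specific_yield = 946.2 * 0.42
  Biogas = 397.40 m^3

397.40


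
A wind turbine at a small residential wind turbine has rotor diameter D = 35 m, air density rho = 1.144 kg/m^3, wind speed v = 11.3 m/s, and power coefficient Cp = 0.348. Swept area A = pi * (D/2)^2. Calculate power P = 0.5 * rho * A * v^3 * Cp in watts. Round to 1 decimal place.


Step 1 -- Compute swept area:
  A = pi * (D/2)^2 = pi * (35/2)^2 = 962.11 m^2
Step 2 -- Apply wind power equation:
  P = 0.5 * rho * A * v^3 * Cp
  v^3 = 11.3^3 = 1442.897
  P = 0.5 * 1.144 * 962.11 * 1442.897 * 0.348
  P = 276335.4 W

276335.4


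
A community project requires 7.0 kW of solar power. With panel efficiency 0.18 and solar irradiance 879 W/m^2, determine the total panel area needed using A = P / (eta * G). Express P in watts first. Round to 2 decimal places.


Convert target power to watts: P = 7.0 * 1000 = 7000.0 W
Compute denominator: eta * G = 0.18 * 879 = 158.22
Required area A = P / (eta * G) = 7000.0 / 158.22
A = 44.24 m^2

44.24


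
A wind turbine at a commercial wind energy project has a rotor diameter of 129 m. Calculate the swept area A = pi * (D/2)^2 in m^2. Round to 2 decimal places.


Compute the rotor radius:
  r = D / 2 = 129 / 2 = 64.5 m
Calculate swept area:
  A = pi * r^2 = pi * 64.5^2
  A = 13069.81 m^2

13069.81


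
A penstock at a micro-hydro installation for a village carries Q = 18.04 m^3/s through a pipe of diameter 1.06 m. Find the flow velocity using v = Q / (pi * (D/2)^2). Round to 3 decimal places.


Compute pipe cross-sectional area:
  A = pi * (D/2)^2 = pi * (1.06/2)^2 = 0.8825 m^2
Calculate velocity:
  v = Q / A = 18.04 / 0.8825
  v = 20.443 m/s

20.443


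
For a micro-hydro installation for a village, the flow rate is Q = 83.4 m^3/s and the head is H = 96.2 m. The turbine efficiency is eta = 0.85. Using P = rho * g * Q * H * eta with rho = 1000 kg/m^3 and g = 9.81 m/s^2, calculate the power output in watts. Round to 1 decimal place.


Apply the hydropower formula P = rho * g * Q * H * eta
rho * g = 1000 * 9.81 = 9810.0
P = 9810.0 * 83.4 * 96.2 * 0.85
P = 66900452.6 W

66900452.6


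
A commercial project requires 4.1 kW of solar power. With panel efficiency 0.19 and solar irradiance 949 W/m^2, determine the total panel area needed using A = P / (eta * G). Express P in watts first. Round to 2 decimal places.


Convert target power to watts: P = 4.1 * 1000 = 4100.0 W
Compute denominator: eta * G = 0.19 * 949 = 180.31
Required area A = P / (eta * G) = 4100.0 / 180.31
A = 22.74 m^2

22.74


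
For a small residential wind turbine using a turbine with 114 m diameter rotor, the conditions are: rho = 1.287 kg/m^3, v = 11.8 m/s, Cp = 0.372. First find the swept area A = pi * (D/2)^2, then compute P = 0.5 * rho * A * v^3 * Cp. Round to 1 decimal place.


Step 1 -- Compute swept area:
  A = pi * (D/2)^2 = pi * (114/2)^2 = 10207.03 m^2
Step 2 -- Apply wind power equation:
  P = 0.5 * rho * A * v^3 * Cp
  v^3 = 11.8^3 = 1643.032
  P = 0.5 * 1.287 * 10207.03 * 1643.032 * 0.372
  P = 4014552.1 W

4014552.1


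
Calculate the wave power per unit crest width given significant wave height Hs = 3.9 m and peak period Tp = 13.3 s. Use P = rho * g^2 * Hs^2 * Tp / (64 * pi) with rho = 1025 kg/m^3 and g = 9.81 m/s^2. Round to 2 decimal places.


Apply wave power formula:
  g^2 = 9.81^2 = 96.2361
  Hs^2 = 3.9^2 = 15.21
  Numerator = rho * g^2 * Hs^2 * Tp = 1025 * 96.2361 * 15.21 * 13.3 = 19954586.61
  Denominator = 64 * pi = 201.0619
  P = 19954586.61 / 201.0619 = 99245.97 W/m

99245.97


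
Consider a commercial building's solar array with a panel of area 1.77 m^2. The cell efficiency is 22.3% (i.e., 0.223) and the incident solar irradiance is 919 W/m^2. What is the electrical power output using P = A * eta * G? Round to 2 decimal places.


Use the solar power formula P = A * eta * G.
Given: A = 1.77 m^2, eta = 0.223, G = 919 W/m^2
P = 1.77 * 0.223 * 919
P = 362.74 W

362.74


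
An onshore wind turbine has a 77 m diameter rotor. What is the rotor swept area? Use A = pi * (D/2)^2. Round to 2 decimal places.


Compute the rotor radius:
  r = D / 2 = 77 / 2 = 38.5 m
Calculate swept area:
  A = pi * r^2 = pi * 38.5^2
  A = 4656.63 m^2

4656.63


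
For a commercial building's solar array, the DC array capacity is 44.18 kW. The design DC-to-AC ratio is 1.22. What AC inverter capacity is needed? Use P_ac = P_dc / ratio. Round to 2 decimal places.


The inverter AC capacity is determined by the DC/AC ratio.
Given: P_dc = 44.18 kW, DC/AC ratio = 1.22
P_ac = P_dc / ratio = 44.18 / 1.22
P_ac = 36.21 kW

36.21


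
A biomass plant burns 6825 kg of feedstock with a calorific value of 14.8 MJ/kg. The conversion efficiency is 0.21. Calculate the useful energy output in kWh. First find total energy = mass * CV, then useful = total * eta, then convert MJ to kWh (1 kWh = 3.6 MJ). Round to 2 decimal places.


Total energy = mass * CV = 6825 * 14.8 = 101010.0 MJ
Useful energy = total * eta = 101010.0 * 0.21 = 21212.1 MJ
Convert to kWh: 21212.1 / 3.6
Useful energy = 5892.25 kWh

5892.25


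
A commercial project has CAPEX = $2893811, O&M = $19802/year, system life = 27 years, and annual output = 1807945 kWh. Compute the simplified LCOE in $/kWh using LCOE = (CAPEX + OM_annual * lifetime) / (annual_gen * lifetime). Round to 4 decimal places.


Total cost = CAPEX + OM * lifetime = 2893811 + 19802 * 27 = 2893811 + 534654 = 3428465
Total generation = annual * lifetime = 1807945 * 27 = 48814515 kWh
LCOE = 3428465 / 48814515
LCOE = 0.0702 $/kWh

0.0702


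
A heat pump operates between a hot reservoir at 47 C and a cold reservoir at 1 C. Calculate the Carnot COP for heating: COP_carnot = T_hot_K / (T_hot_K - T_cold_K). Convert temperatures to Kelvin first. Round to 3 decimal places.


Convert to Kelvin:
  T_hot = 47 + 273.15 = 320.15 K
  T_cold = 1 + 273.15 = 274.15 K
Apply Carnot COP formula:
  COP = T_hot_K / (T_hot_K - T_cold_K) = 320.15 / 46.0
  COP = 6.960

6.960


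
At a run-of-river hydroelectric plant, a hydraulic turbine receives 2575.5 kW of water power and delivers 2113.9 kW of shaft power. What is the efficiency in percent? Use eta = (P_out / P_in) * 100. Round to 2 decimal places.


Turbine efficiency = (output power / input power) * 100
eta = (2113.9 / 2575.5) * 100
eta = 82.08%

82.08


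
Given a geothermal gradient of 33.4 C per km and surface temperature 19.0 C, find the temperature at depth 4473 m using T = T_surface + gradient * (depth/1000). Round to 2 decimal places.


Convert depth to km: 4473 / 1000 = 4.473 km
Temperature increase = gradient * depth_km = 33.4 * 4.473 = 149.4 C
Temperature at depth = T_surface + delta_T = 19.0 + 149.4
T = 168.40 C

168.40


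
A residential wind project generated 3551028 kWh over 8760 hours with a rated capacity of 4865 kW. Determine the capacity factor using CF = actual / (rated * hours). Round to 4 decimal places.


Capacity factor = actual output / maximum possible output
Maximum possible = rated * hours = 4865 * 8760 = 42617400 kWh
CF = 3551028 / 42617400
CF = 0.0833

0.0833


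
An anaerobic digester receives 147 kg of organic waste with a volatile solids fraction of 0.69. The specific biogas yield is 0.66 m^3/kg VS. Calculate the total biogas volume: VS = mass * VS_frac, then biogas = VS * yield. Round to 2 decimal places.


Compute volatile solids:
  VS = mass * VS_fraction = 147 * 0.69 = 101.43 kg
Calculate biogas volume:
  Biogas = VS * specific_yield = 101.43 * 0.66
  Biogas = 66.94 m^3

66.94


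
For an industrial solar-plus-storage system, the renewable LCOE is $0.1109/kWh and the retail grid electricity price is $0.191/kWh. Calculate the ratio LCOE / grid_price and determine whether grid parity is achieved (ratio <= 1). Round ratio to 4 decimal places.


Compare LCOE to grid price:
  LCOE = $0.1109/kWh, Grid price = $0.191/kWh
  Ratio = LCOE / grid_price = 0.1109 / 0.191 = 0.5806
  Grid parity achieved (ratio <= 1)? yes

0.5806


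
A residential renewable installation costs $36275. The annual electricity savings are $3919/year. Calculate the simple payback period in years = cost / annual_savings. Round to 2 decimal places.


Simple payback period = initial cost / annual savings
Payback = 36275 / 3919
Payback = 9.26 years

9.26


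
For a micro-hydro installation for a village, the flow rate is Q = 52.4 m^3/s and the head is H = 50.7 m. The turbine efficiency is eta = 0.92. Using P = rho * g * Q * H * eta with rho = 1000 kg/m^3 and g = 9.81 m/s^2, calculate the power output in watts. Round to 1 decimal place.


Apply the hydropower formula P = rho * g * Q * H * eta
rho * g = 1000 * 9.81 = 9810.0
P = 9810.0 * 52.4 * 50.7 * 0.92
P = 23977068.3 W

23977068.3


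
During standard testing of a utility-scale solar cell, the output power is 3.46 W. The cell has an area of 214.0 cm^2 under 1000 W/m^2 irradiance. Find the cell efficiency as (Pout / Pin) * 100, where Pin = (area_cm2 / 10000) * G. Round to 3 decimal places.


First compute the input power:
  Pin = area_cm2 / 10000 * G = 214.0 / 10000 * 1000 = 21.4 W
Then compute efficiency:
  Efficiency = (Pout / Pin) * 100 = (3.46 / 21.4) * 100
  Efficiency = 16.168%

16.168


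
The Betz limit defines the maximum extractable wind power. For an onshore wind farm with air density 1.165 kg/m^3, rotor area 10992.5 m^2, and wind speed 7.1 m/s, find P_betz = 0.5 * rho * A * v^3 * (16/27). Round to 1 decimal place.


The Betz coefficient Cp_max = 16/27 = 0.5926
v^3 = 7.1^3 = 357.911
P_betz = 0.5 * rho * A * v^3 * Cp_max
P_betz = 0.5 * 1.165 * 10992.5 * 357.911 * 0.5926
P_betz = 1358074.7 W

1358074.7


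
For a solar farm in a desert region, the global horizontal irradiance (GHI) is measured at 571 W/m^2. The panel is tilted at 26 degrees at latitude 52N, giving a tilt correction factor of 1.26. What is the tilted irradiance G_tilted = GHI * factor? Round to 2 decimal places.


Identify the given values:
  GHI = 571 W/m^2, tilt correction factor = 1.26
Apply the formula G_tilted = GHI * factor:
  G_tilted = 571 * 1.26
  G_tilted = 719.46 W/m^2

719.46


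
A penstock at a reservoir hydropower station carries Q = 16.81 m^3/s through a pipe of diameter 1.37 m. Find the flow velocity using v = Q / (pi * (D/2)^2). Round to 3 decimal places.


Compute pipe cross-sectional area:
  A = pi * (D/2)^2 = pi * (1.37/2)^2 = 1.4741 m^2
Calculate velocity:
  v = Q / A = 16.81 / 1.4741
  v = 11.403 m/s

11.403


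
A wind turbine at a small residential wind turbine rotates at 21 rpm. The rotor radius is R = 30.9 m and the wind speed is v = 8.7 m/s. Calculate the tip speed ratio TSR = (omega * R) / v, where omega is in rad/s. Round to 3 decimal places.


Convert rotational speed to rad/s:
  omega = 21 * 2 * pi / 60 = 2.1991 rad/s
Compute tip speed:
  v_tip = omega * R = 2.1991 * 30.9 = 67.953 m/s
Tip speed ratio:
  TSR = v_tip / v_wind = 67.953 / 8.7 = 7.811

7.811


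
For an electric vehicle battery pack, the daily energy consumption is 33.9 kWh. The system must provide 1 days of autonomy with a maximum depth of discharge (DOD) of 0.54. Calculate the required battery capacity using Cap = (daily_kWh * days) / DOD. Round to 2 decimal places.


Total energy needed = daily * days = 33.9 * 1 = 33.9 kWh
Account for depth of discharge:
  Cap = total_energy / DOD = 33.9 / 0.54
  Cap = 62.78 kWh

62.78


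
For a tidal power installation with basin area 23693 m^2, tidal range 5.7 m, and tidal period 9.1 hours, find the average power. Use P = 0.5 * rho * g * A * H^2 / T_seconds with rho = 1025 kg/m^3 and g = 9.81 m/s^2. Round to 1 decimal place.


Convert period to seconds: T = 9.1 * 3600 = 32760.0 s
H^2 = 5.7^2 = 32.49
P = 0.5 * rho * g * A * H^2 / T
P = 0.5 * 1025 * 9.81 * 23693 * 32.49 / 32760.0
P = 118137.8 W

118137.8


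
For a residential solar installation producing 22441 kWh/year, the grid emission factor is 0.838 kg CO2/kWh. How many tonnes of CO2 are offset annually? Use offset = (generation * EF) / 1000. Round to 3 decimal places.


CO2 offset in kg = generation * emission_factor
CO2 offset = 22441 * 0.838 = 18805.56 kg
Convert to tonnes:
  CO2 offset = 18805.56 / 1000 = 18.806 tonnes

18.806


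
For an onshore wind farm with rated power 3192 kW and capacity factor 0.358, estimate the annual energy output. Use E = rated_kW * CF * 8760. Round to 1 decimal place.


Annual energy = rated_kW * capacity_factor * hours_per_year
Given: P_rated = 3192 kW, CF = 0.358, hours = 8760
E = 3192 * 0.358 * 8760
E = 10010367.4 kWh

10010367.4


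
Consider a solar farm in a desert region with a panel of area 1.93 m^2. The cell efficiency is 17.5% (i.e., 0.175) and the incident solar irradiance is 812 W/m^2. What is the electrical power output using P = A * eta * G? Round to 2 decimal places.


Use the solar power formula P = A * eta * G.
Given: A = 1.93 m^2, eta = 0.175, G = 812 W/m^2
P = 1.93 * 0.175 * 812
P = 274.25 W

274.25


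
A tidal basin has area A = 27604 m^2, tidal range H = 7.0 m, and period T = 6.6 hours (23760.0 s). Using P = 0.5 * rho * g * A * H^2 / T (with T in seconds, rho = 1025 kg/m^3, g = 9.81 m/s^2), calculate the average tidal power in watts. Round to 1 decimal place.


Convert period to seconds: T = 6.6 * 3600 = 23760.0 s
H^2 = 7.0^2 = 49.0
P = 0.5 * rho * g * A * H^2 / T
P = 0.5 * 1025 * 9.81 * 27604 * 49.0 / 23760.0
P = 286209.8 W

286209.8


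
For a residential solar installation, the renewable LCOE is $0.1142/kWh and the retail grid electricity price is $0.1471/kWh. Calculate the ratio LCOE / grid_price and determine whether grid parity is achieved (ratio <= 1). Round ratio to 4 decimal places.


Compare LCOE to grid price:
  LCOE = $0.1142/kWh, Grid price = $0.1471/kWh
  Ratio = LCOE / grid_price = 0.1142 / 0.1471 = 0.7763
  Grid parity achieved (ratio <= 1)? yes

0.7763


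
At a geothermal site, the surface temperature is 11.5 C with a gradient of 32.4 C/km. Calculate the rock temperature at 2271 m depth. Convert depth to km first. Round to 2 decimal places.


Convert depth to km: 2271 / 1000 = 2.271 km
Temperature increase = gradient * depth_km = 32.4 * 2.271 = 73.58 C
Temperature at depth = T_surface + delta_T = 11.5 + 73.58
T = 85.08 C

85.08


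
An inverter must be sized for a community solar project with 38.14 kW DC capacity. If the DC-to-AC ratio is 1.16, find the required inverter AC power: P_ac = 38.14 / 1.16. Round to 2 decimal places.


The inverter AC capacity is determined by the DC/AC ratio.
Given: P_dc = 38.14 kW, DC/AC ratio = 1.16
P_ac = P_dc / ratio = 38.14 / 1.16
P_ac = 32.88 kW

32.88


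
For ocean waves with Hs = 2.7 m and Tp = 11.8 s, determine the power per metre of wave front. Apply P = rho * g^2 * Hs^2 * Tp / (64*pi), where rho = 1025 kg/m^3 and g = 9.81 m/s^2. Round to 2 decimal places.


Apply wave power formula:
  g^2 = 9.81^2 = 96.2361
  Hs^2 = 2.7^2 = 7.29
  Numerator = rho * g^2 * Hs^2 * Tp = 1025 * 96.2361 * 7.29 * 11.8 = 8485382.34
  Denominator = 64 * pi = 201.0619
  P = 8485382.34 / 201.0619 = 42202.83 W/m

42202.83


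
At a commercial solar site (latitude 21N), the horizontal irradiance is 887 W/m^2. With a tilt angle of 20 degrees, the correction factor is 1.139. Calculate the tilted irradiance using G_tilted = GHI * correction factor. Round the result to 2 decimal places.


Identify the given values:
  GHI = 887 W/m^2, tilt correction factor = 1.139
Apply the formula G_tilted = GHI * factor:
  G_tilted = 887 * 1.139
  G_tilted = 1010.29 W/m^2

1010.29


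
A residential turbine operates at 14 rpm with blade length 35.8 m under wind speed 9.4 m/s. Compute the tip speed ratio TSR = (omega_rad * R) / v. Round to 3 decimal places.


Convert rotational speed to rad/s:
  omega = 14 * 2 * pi / 60 = 1.4661 rad/s
Compute tip speed:
  v_tip = omega * R = 1.4661 * 35.8 = 52.486 m/s
Tip speed ratio:
  TSR = v_tip / v_wind = 52.486 / 9.4 = 5.584

5.584


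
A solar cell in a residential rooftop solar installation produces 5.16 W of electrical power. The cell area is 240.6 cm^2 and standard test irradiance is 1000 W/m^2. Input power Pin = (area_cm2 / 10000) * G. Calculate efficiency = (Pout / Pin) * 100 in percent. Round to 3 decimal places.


First compute the input power:
  Pin = area_cm2 / 10000 * G = 240.6 / 10000 * 1000 = 24.06 W
Then compute efficiency:
  Efficiency = (Pout / Pin) * 100 = (5.16 / 24.06) * 100
  Efficiency = 21.446%

21.446


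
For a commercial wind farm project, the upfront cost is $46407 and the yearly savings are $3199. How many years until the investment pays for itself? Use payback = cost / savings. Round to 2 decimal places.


Simple payback period = initial cost / annual savings
Payback = 46407 / 3199
Payback = 14.51 years

14.51


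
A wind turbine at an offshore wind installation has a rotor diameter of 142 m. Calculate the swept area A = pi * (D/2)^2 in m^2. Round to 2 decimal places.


Compute the rotor radius:
  r = D / 2 = 142 / 2 = 71.0 m
Calculate swept area:
  A = pi * r^2 = pi * 71.0^2
  A = 15836.77 m^2

15836.77


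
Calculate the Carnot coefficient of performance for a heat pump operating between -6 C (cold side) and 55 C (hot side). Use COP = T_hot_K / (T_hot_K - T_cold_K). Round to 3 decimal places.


Convert to Kelvin:
  T_hot = 55 + 273.15 = 328.15 K
  T_cold = -6 + 273.15 = 267.15 K
Apply Carnot COP formula:
  COP = T_hot_K / (T_hot_K - T_cold_K) = 328.15 / 61.0
  COP = 5.380

5.380


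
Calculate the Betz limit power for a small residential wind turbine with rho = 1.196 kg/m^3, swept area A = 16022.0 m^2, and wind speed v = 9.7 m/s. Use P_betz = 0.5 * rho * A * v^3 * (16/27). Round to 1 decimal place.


The Betz coefficient Cp_max = 16/27 = 0.5926
v^3 = 9.7^3 = 912.673
P_betz = 0.5 * rho * A * v^3 * Cp_max
P_betz = 0.5 * 1.196 * 16022.0 * 912.673 * 0.5926
P_betz = 5181903.6 W

5181903.6


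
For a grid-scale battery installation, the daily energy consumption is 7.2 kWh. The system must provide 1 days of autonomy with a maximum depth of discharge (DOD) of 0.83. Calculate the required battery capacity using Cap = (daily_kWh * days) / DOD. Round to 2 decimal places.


Total energy needed = daily * days = 7.2 * 1 = 7.2 kWh
Account for depth of discharge:
  Cap = total_energy / DOD = 7.2 / 0.83
  Cap = 8.67 kWh

8.67
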